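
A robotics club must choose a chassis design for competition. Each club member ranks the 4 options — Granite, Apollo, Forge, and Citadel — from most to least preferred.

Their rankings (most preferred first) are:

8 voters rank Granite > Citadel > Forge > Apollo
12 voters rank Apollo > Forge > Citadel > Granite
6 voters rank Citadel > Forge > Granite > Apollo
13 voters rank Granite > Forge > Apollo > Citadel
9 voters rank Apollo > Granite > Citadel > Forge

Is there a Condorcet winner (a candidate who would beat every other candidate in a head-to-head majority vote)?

Yes

Head-to-head results (48 voters total):
Granite vs Apollo: Granite wins 27–21.
Granite vs Forge: Granite wins 30–18.
Granite vs Citadel: Granite wins 30–18.
Apollo vs Forge: Forge wins 27–21.
Apollo vs Citadel: Apollo wins 34–14.
Forge vs Citadel: Forge wins 25–23.
Granite beats each rival — Apollo (27–21), Forge (30–18), Citadel (30–18) — so Granite is the Condorcet winner.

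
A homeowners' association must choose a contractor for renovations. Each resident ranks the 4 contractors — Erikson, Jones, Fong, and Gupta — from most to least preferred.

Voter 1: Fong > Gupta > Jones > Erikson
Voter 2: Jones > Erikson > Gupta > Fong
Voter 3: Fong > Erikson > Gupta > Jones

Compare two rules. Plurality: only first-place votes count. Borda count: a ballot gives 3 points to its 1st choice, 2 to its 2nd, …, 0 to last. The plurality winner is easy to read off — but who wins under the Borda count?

Fong

Plurality first-place counts: Erikson 0, Jones 1, Fong 2, Gupta 0 → Fong.
Borda totals: Erikson 4, Jones 4, Fong 6, Gupta 4 → Fong.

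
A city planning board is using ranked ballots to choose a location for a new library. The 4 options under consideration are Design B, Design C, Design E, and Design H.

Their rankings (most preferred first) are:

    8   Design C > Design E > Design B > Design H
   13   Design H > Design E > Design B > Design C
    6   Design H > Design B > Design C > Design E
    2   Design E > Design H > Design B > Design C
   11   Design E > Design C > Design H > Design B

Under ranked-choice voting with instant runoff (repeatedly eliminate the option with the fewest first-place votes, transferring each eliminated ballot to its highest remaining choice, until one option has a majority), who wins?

Round 1: Design H 19, Design E 13, Design C 8, Design B 0. Design B has the fewest and is eliminated.
Round 2: Design H 19, Design E 13, Design C 8. Design C has the fewest and is eliminated.
Round 3: Design E 21, Design H 19. Design E has a majority.

Design E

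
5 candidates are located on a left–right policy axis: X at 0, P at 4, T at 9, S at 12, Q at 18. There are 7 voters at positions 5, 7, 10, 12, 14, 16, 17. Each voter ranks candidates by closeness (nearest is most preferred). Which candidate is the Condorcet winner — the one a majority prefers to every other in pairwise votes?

S

With single-peaked preferences on a line, the Condorcet winner is the candidate closest to the median voter.
The median voter (position 12) is closest to S at 12.
Check: S vs T — voters closer to S: 4 of 7.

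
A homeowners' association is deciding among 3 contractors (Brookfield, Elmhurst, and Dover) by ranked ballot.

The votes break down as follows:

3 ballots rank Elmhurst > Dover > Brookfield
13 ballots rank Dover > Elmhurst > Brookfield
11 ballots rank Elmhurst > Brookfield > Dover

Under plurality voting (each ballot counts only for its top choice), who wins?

First-place vote totals:
  Brookfield: 0
  Elmhurst: 14
  Dover: 13
Elmhurst has the most first-place votes.

Elmhurst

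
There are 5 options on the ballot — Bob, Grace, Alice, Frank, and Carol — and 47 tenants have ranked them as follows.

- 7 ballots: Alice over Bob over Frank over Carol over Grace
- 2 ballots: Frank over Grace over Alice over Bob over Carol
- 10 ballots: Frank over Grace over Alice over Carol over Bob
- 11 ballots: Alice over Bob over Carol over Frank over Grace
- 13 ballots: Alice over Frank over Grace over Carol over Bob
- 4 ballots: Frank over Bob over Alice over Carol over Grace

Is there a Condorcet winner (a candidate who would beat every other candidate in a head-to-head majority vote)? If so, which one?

Head-to-head results (47 voters total):
Bob vs Grace: Grace wins 25–22.
Bob vs Alice: Alice wins 43–4.
Bob vs Frank: Frank wins 29–18.
Bob vs Carol: Bob wins 24–23.
Grace vs Alice: Alice wins 35–12.
Grace vs Frank: Frank wins 47–0.
Grace vs Carol: Grace wins 25–22.
Alice vs Frank: Alice wins 31–16.
Alice vs Carol: Alice wins 47–0.
Frank vs Carol: Frank wins 36–11.
Alice beats each rival — Bob (43–4), Grace (35–12), Frank (31–16), Carol (47–0) — so Alice is the Condorcet winner.

Alice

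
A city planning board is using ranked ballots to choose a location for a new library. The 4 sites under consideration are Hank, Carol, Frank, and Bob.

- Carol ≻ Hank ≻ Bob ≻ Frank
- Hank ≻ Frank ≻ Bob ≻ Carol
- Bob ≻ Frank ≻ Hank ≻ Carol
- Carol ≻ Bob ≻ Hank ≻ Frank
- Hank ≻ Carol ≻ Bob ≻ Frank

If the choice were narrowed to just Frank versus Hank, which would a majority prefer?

Hank

Ballots ranking Frank above Hank: 1.
Ballots ranking Hank above Frank: 4.
Hank wins the head-to-head, 4–1.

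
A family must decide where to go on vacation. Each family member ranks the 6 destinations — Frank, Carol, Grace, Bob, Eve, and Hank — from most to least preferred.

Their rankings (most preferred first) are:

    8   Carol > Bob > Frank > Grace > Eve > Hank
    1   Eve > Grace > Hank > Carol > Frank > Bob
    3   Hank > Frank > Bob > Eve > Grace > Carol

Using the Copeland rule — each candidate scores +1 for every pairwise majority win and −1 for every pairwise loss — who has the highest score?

Carol

Pairwise results:
  Frank vs Carol: Carol wins 9–3.
  Frank vs Grace: Frank wins 11–1.
  Frank vs Bob: Bob wins 8–4.
  Frank vs Eve: Frank wins 11–1.
  Frank vs Hank: Frank wins 8–4.
  Carol vs Grace: Carol wins 8–4.
  Carol vs Bob: Carol wins 9–3.
  Carol vs Eve: Carol wins 8–4.
  Carol vs Hank: Carol wins 8–4.
  Grace vs Bob: Bob wins 11–1.
  Grace vs Eve: Grace wins 8–4.
  Grace vs Hank: Grace wins 9–3.
  Bob vs Eve: Bob wins 11–1.
  Bob vs Hank: Bob wins 8–4.
  Eve vs Hank: Eve wins 9–3.
Copeland scores (wins − losses):
  Frank: 3 − 2 = 1
  Carol: 5 − 0 = 5
  Grace: 2 − 3 = -1
  Bob: 4 − 1 = 3
  Eve: 1 − 4 = -3
  Hank: 0 − 5 = -5
Carol has the best Copeland score.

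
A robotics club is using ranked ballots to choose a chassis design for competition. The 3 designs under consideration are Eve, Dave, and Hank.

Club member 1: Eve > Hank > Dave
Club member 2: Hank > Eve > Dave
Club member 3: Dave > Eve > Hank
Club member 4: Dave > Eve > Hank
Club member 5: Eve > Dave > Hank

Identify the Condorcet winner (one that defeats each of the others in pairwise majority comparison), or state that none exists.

Eve

Head-to-head results (5 voters total):
Eve vs Dave: Eve wins 3–2.
Eve vs Hank: Eve wins 4–1.
Dave vs Hank: Dave wins 3–2.
Eve beats each rival — Dave (3–2), Hank (4–1) — so Eve is the Condorcet winner.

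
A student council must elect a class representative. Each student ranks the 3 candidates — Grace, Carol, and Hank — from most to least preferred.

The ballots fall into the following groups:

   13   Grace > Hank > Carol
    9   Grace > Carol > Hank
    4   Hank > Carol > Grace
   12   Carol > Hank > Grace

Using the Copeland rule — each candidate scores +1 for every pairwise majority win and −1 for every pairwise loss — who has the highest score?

Grace

Pairwise results:
  Grace vs Carol: Grace wins 22–16.
  Grace vs Hank: Grace wins 22–16.
  Carol vs Hank: Carol wins 21–17.
Copeland scores (wins − losses):
  Grace: 2 − 0 = 2
  Carol: 1 − 1 = 0
  Hank: 0 − 2 = -2
Grace has the best Copeland score.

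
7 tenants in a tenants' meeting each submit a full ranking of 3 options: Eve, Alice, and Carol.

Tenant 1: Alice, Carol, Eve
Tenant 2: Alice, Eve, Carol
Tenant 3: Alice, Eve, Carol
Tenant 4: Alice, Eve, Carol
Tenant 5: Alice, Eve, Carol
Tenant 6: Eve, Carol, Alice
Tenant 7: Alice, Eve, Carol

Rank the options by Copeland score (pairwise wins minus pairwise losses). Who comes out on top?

Alice

Pairwise results:
  Eve vs Alice: Alice wins 6–1.
  Eve vs Carol: Eve wins 6–1.
  Alice vs Carol: Alice wins 6–1.
Copeland scores (wins − losses):
  Eve: 1 − 1 = 0
  Alice: 2 − 0 = 2
  Carol: 0 − 2 = -2
Alice has the best Copeland score.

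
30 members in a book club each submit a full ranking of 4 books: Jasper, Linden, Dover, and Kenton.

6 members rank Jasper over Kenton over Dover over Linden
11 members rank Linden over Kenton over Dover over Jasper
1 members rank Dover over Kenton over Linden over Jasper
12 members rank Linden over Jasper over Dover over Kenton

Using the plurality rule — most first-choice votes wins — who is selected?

Linden

First-place vote totals:
  Jasper: 6
  Linden: 23
  Dover: 1
  Kenton: 0
Linden has the most first-place votes.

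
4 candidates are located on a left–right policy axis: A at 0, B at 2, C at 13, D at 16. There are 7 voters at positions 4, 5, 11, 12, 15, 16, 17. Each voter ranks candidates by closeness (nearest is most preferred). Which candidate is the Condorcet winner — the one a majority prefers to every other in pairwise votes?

C

With single-peaked preferences on a line, the Condorcet winner is the candidate closest to the median voter.
The median voter (position 12) is closest to C at 13.
Check: C vs A — voters closer to C: 5 of 7.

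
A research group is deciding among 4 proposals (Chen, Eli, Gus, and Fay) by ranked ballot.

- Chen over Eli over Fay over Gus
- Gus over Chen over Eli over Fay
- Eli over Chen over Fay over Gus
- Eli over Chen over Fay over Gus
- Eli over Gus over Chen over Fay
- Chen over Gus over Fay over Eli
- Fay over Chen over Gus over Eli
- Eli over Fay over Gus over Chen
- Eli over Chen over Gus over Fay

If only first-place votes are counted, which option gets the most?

First-place vote totals:
  Chen: 2
  Eli: 5
  Gus: 1
  Fay: 1
Eli has the most first-place votes.

Eli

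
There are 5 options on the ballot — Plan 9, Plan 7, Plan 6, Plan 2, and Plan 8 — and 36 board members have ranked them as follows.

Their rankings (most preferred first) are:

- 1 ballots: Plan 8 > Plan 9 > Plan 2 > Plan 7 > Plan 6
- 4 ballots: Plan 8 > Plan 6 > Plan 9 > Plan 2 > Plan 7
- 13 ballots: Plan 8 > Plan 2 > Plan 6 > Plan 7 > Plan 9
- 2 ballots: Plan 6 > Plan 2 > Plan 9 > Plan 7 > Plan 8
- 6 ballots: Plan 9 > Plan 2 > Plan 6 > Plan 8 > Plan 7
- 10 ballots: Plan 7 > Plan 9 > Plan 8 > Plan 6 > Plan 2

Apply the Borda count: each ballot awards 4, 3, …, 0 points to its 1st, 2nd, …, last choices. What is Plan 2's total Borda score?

Borda scores:
  Plan 9: 3 + 4·2 + 13·0 + 2·2 + 6·4 + 10·3 = 69
  Plan 7: 1 + 4·0 + 13·1 + 2·1 + 6·0 + 10·4 = 56
  Plan 6: 0 + 4·3 + 13·2 + 2·4 + 6·2 + 10·1 = 68
  Plan 2: 2 + 4·1 + 13·3 + 2·3 + 6·3 + 10·0 = 69
  Plan 8: 4 + 4·4 + 13·4 + 2·0 + 6·1 + 10·2 = 98

69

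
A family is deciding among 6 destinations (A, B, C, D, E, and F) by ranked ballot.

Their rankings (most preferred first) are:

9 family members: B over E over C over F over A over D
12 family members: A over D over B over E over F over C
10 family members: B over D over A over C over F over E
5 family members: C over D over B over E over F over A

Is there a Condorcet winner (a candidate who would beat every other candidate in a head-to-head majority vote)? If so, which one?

Head-to-head results (36 voters total):
A vs B: B wins 24–12.
A vs C: A wins 22–14.
A vs D: A wins 21–15.
A vs E: A wins 22–14.
A vs F: A wins 22–14.
B vs C: B wins 31–5.
B vs D: B wins 19–17.
B vs E: B wins 36–0.
B vs F: B wins 36–0.
C vs D: D wins 22–14.
C vs E: E wins 21–15.
C vs F: C wins 24–12.
D vs E: D wins 27–9.
D vs F: D wins 27–9.
E vs F: E wins 26–10.
B beats each rival — A (24–12), C (31–5), D (19–17), E (36–0), F (36–0) — so B is the Condorcet winner.

B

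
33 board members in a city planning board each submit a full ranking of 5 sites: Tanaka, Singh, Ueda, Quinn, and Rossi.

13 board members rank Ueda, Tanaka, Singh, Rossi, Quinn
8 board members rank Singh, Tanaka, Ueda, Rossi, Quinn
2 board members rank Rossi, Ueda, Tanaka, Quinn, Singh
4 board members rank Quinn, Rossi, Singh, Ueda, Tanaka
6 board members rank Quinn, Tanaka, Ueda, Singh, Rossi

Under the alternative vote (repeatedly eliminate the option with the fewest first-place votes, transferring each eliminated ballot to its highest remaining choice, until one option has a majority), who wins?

Round 1: Ueda 13, Quinn 10, Singh 8, Rossi 2, Tanaka 0. Tanaka has the fewest and is eliminated.
Round 2: Ueda 13, Quinn 10, Singh 8, Rossi 2. Rossi has the fewest and is eliminated.
Round 3: Ueda 15, Quinn 10, Singh 8. Singh has the fewest and is eliminated.
Round 4: Ueda 23, Quinn 10. Ueda has a majority.

Ueda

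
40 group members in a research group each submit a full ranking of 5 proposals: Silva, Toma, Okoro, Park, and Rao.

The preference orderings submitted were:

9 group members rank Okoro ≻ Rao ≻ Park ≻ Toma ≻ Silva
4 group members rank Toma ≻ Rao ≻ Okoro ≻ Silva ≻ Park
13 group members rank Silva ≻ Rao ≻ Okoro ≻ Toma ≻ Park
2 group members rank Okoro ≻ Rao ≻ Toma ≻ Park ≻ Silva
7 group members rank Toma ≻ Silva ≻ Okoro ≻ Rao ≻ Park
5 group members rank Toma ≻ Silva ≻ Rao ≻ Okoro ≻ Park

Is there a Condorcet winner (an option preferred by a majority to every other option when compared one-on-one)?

Head-to-head results (40 voters total):
Silva vs Toma: Toma wins 27–13.
Silva vs Okoro: Silva wins 25–15.
Silva vs Park: Silva wins 29–11.
Silva vs Rao: Silva wins 25–15.
Toma vs Okoro: Okoro wins 24–16.
Toma vs Park: Toma wins 31–9.
Toma vs Rao: Rao wins 24–16.
Okoro vs Park: Okoro wins 40–0.
Okoro vs Rao: Rao wins 22–18.
Park vs Rao: Rao wins 40–0.
No candidate beats all others: Silva beats Okoro beats Toma beats Silva, a majority cycle.

No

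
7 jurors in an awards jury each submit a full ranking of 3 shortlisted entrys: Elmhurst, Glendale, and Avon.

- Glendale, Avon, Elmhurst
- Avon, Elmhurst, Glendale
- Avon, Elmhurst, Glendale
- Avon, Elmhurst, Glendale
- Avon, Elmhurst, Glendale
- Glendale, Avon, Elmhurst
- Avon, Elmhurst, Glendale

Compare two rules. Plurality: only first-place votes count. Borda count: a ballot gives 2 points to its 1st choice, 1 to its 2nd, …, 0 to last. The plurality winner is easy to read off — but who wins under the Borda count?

Avon

Plurality first-place counts: Elmhurst 0, Glendale 2, Avon 5 → Avon.
Borda totals: Elmhurst 5, Glendale 4, Avon 12 → Avon.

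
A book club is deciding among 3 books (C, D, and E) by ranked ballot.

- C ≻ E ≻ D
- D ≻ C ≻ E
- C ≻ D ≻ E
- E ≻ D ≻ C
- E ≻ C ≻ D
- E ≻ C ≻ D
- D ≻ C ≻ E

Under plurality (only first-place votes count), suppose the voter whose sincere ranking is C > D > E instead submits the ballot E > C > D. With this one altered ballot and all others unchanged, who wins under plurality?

E

First-place totals with the altered ballot: C 1, D 2, E 4.
The winner is unchanged: still E.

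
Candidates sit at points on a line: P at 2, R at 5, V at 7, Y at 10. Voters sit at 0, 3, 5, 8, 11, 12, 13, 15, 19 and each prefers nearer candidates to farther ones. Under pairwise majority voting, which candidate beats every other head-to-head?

Y

With single-peaked preferences on a line, the Condorcet winner is the candidate closest to the median voter.
The median voter (position 11) is closest to Y at 10.
Check: Y vs V — voters closer to Y: 5 of 9.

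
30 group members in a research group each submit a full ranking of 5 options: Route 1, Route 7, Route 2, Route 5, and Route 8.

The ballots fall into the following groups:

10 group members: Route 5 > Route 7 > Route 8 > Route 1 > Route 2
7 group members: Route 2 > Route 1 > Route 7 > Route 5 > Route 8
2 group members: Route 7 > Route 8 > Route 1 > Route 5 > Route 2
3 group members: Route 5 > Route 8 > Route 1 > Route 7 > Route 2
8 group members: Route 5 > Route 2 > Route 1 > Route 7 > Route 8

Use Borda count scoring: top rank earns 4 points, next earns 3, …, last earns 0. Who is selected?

Route 5

Borda scores:
  Route 1: 10·1 + 7·3 + 2·2 + 3·2 + 8·2 = 57
  Route 7: 10·3 + 7·2 + 2·4 + 3·1 + 8·1 = 63
  Route 2: 10·0 + 7·4 + 2·0 + 3·0 + 8·3 = 52
  Route 5: 10·4 + 7·1 + 2·1 + 3·4 + 8·4 = 93
  Route 8: 10·2 + 7·0 + 2·3 + 3·3 + 8·0 = 35
Route 5 has the highest total.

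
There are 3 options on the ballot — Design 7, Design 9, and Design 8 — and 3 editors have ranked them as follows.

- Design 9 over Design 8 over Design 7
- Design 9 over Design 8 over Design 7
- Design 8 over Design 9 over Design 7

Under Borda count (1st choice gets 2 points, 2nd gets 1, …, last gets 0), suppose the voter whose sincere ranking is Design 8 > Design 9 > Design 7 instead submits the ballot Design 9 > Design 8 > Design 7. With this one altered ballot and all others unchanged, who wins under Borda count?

Design 9

Borda totals with the altered ballot: Design 7 0, Design 9 6, Design 8 3.
The winner is unchanged: still Design 9.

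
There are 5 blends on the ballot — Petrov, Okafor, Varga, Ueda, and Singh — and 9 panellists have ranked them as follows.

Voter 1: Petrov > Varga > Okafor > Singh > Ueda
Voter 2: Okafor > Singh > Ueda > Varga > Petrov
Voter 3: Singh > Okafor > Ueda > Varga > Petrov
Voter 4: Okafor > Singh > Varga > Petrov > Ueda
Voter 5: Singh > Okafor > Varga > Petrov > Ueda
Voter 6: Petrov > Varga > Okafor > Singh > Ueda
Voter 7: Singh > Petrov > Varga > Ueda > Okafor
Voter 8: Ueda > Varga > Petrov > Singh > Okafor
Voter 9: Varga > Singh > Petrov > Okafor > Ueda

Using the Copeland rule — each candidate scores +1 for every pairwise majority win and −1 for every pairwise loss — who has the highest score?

Singh

Pairwise results:
  Petrov vs Okafor: Petrov wins 5–4.
  Petrov vs Varga: Varga wins 6–3.
  Petrov vs Ueda: Petrov wins 6–3.
  Petrov vs Singh: Singh wins 6–3.
  Okafor vs Varga: Varga wins 5–4.
  Okafor vs Ueda: Okafor wins 7–2.
  Okafor vs Singh: Singh wins 5–4.
  Varga vs Ueda: Varga wins 6–3.
  Varga vs Singh: Singh wins 5–4.
  Ueda vs Singh: Singh wins 8–1.
Copeland scores (wins − losses):
  Petrov: 2 − 2 = 0
  Okafor: 1 − 3 = -2
  Varga: 3 − 1 = 2
  Ueda: 0 − 4 = -4
  Singh: 4 − 0 = 4
Singh has the best Copeland score.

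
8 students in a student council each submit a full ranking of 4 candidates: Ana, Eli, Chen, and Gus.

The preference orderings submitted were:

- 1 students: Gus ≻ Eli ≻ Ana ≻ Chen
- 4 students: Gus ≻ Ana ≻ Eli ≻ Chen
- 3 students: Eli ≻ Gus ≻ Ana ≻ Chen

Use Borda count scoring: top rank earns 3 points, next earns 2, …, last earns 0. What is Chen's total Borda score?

Borda scores:
  Ana: 1 + 4·2 + 3·1 = 12
  Eli: 2 + 4·1 + 3·3 = 15
  Chen: 0 + 4·0 + 3·0 = 0
  Gus: 3 + 4·3 + 3·2 = 21

0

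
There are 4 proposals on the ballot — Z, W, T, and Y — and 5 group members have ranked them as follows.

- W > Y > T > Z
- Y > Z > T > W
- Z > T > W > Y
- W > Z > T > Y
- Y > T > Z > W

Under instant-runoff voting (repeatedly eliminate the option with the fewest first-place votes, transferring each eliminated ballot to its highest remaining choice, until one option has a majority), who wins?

W

Round 1: W 2, Y 2, Z 1, T 0. T has the fewest and is eliminated.
Round 2: W 2, Y 2, Z 1. Z has the fewest and is eliminated.
Round 3: W 3, Y 2. W has a majority.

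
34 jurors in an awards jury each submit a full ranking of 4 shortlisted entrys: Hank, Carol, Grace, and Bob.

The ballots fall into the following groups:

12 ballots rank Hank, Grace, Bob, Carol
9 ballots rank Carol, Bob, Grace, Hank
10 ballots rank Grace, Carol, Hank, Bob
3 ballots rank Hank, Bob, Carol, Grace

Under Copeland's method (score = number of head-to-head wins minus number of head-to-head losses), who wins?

Pairwise results:
  Hank vs Carol: Carol wins 19–15.
  Hank vs Grace: Grace wins 19–15.
  Hank vs Bob: Hank wins 25–9.
  Carol vs Grace: Grace wins 22–12.
  Carol vs Bob: Carol wins 19–15.
  Grace vs Bob: Grace wins 22–12.
Copeland scores (wins − losses):
  Hank: 1 − 2 = -1
  Carol: 2 − 1 = 1
  Grace: 3 − 0 = 3
  Bob: 0 − 3 = -3
Grace has the best Copeland score.

Grace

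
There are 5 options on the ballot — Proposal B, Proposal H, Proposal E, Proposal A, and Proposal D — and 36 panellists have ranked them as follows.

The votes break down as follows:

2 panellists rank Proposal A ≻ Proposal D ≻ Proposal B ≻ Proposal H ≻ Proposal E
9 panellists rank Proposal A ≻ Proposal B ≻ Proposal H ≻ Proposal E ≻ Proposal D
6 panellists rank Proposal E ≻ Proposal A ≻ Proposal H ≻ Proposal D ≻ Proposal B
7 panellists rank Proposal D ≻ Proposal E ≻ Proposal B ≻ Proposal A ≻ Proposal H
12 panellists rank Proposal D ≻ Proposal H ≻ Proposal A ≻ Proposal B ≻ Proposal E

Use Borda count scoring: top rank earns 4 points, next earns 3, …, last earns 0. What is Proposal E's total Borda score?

54

Borda scores:
  Proposal B: 2·2 + 9·3 + 6·0 + 7·2 + 12·1 = 57
  Proposal H: 2·1 + 9·2 + 6·2 + 7·0 + 12·3 = 68
  Proposal E: 2·0 + 9·1 + 6·4 + 7·3 + 12·0 = 54
  Proposal A: 2·4 + 9·4 + 6·3 + 7·1 + 12·2 = 93
  Proposal D: 2·3 + 9·0 + 6·1 + 7·4 + 12·4 = 88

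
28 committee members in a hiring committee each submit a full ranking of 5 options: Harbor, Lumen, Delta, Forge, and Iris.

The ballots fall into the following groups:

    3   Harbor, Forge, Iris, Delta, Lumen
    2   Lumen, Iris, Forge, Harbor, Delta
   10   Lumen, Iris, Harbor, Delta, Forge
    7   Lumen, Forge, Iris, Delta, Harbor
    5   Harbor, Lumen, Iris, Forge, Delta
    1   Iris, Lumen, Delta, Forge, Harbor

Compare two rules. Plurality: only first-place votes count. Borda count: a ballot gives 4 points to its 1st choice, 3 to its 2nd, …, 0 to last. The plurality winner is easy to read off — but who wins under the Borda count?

Plurality first-place counts: Harbor 8, Lumen 19, Delta 0, Forge 0, Iris 1 → Lumen.
Borda totals: Harbor 54, Lumen 94, Delta 22, Forge 40, Iris 70 → Lumen.

Lumen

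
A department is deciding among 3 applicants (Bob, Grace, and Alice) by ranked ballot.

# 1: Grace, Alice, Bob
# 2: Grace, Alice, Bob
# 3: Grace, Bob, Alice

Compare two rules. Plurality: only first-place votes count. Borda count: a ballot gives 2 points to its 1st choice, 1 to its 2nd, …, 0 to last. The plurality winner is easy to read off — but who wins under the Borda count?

Plurality first-place counts: Bob 0, Grace 3, Alice 0 → Grace.
Borda totals: Bob 1, Grace 6, Alice 2 → Grace.

Grace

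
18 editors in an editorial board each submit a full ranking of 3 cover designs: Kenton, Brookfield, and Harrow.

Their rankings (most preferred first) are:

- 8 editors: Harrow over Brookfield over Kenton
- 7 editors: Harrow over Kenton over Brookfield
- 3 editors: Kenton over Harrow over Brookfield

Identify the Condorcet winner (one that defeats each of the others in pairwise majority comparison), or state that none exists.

Head-to-head results (18 voters total):
Kenton vs Brookfield: Kenton wins 10–8.
Kenton vs Harrow: Harrow wins 15–3.
Brookfield vs Harrow: Harrow wins 18–0.
Harrow beats each rival — Kenton (15–3), Brookfield (18–0) — so Harrow is the Condorcet winner.

Harrow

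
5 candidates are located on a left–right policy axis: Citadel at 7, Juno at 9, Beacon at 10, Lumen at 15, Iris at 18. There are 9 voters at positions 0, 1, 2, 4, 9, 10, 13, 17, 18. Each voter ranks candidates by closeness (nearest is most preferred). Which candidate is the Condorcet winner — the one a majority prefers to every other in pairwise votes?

With single-peaked preferences on a line, the Condorcet winner is the candidate closest to the median voter.
The median voter (position 9) is closest to Juno at 9.
Check: Juno vs Beacon — voters closer to Juno: 5 of 9.

Juno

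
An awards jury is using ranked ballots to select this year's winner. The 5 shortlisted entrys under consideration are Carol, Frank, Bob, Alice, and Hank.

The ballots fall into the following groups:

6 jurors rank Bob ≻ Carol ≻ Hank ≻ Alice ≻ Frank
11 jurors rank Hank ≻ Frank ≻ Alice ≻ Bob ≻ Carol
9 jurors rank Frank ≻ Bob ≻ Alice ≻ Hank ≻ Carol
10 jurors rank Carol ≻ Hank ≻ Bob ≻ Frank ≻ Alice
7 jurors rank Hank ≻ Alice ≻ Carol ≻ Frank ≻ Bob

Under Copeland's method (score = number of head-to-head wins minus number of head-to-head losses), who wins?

Hank

Pairwise results:
  Carol vs Frank: Carol wins 23–20.
  Carol vs Bob: Bob wins 26–17.
  Carol vs Alice: Alice wins 27–16.
  Carol vs Hank: Hank wins 27–16.
  Frank vs Bob: Frank wins 27–16.
  Frank vs Alice: Frank wins 30–13.
  Frank vs Hank: Hank wins 34–9.
  Bob vs Alice: Bob wins 25–18.
  Bob vs Hank: Hank wins 28–15.
  Alice vs Hank: Hank wins 34–9.
Copeland scores (wins − losses):
  Carol: 1 − 3 = -2
  Frank: 2 − 2 = 0
  Bob: 2 − 2 = 0
  Alice: 1 − 3 = -2
  Hank: 4 − 0 = 4
Hank has the best Copeland score.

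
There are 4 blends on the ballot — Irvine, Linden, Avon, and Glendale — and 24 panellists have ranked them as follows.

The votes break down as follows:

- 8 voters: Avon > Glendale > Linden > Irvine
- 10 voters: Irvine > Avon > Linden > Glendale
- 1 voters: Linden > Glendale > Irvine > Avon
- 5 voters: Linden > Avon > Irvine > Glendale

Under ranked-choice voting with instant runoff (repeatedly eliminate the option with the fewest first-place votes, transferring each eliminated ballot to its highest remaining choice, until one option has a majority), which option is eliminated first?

Round 1: Irvine 10, Avon 8, Linden 6, Glendale 0. Glendale has the fewest and is eliminated.
Round 2: Irvine 10, Avon 8, Linden 6. Linden has the fewest and is eliminated.
Round 3: Avon 13, Irvine 11. Avon has a majority.

Glendale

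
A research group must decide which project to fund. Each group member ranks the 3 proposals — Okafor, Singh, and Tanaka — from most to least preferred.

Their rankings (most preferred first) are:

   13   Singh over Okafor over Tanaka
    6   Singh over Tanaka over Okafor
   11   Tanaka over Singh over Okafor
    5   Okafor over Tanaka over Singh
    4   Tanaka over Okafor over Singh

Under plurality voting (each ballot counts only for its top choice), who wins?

Singh

First-place vote totals:
  Okafor: 5
  Singh: 19
  Tanaka: 15
Singh has the most first-place votes.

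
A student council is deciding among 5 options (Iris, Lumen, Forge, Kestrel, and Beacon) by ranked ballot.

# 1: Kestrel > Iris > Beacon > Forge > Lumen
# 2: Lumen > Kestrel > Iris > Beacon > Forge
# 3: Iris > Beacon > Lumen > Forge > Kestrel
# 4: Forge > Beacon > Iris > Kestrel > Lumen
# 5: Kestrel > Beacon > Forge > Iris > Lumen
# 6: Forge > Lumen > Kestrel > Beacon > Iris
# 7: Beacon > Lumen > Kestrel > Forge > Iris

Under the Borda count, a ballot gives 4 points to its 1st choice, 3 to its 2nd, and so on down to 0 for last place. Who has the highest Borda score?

Borda scores:
  Iris: 3 + 2 + 4 + 2 + 1 + 0 + 0 = 12
  Lumen: 0 + 4 + 2 + 0 + 0 + 3 + 3 = 12
  Forge: 1 + 0 + 1 + 4 + 2 + 4 + 1 = 13
  Kestrel: 4 + 3 + 0 + 1 + 4 + 2 + 2 = 16
  Beacon: 2 + 1 + 3 + 3 + 3 + 1 + 4 = 17
Beacon has the highest total.

Beacon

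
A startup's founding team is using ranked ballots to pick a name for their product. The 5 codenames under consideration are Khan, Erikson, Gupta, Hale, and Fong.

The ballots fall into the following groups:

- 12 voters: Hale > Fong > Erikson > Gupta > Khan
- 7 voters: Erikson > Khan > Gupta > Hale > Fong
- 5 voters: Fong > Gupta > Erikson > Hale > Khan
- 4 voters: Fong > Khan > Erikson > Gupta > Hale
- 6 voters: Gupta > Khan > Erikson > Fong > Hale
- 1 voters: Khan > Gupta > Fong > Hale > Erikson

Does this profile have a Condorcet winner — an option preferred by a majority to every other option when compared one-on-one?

Head-to-head results (35 voters total):
Khan vs Erikson: Erikson wins 24–11.
Khan vs Gupta: Gupta wins 23–12.
Khan vs Hale: Khan wins 18–17.
Khan vs Fong: Fong wins 21–14.
Erikson vs Gupta: Erikson wins 23–12.
Erikson vs Hale: Erikson wins 22–13.
Erikson vs Fong: Fong wins 22–13.
Gupta vs Hale: Gupta wins 23–12.
Gupta vs Fong: Fong wins 21–14.
Hale vs Fong: Hale wins 19–16.
No candidate beats all others: Khan beats Hale beats Fong beats Khan, a majority cycle.

No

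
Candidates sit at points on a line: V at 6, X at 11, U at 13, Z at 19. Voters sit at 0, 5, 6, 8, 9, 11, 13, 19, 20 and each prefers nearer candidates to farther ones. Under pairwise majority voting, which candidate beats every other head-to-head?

With single-peaked preferences on a line, the Condorcet winner is the candidate closest to the median voter.
The median voter (position 9) is closest to X at 11.
Check: X vs Z — voters closer to X: 7 of 9.

X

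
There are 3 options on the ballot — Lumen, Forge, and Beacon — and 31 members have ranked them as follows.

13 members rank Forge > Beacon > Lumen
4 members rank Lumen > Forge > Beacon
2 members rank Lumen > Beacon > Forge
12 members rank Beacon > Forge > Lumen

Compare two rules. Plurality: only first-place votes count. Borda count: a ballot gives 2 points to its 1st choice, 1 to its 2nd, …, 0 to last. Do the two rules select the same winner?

Yes

Plurality first-place counts: Lumen 6, Forge 13, Beacon 12 → Forge.
Borda totals: Lumen 12, Forge 42, Beacon 39 → Forge.
The two rules agree on Forge.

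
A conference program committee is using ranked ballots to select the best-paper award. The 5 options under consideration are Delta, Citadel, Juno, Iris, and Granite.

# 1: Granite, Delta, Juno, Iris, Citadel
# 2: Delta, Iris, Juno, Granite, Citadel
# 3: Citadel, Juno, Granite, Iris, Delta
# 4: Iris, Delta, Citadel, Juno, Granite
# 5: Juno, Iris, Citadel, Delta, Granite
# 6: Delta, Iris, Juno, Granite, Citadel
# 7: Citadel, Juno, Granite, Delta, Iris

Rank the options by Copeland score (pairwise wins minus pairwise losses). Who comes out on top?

Pairwise results:
  Delta vs Citadel: Delta wins 4–3.
  Delta vs Juno: Delta wins 4–3.
  Delta vs Iris: Delta wins 4–3.
  Delta vs Granite: Delta wins 4–3.
  Citadel vs Juno: Juno wins 4–3.
  Citadel vs Iris: Iris wins 5–2.
  Citadel vs Granite: Citadel wins 4–3.
  Juno vs Iris: Juno wins 4–3.
  Juno vs Granite: Juno wins 6–1.
  Iris vs Granite: Iris wins 4–3.
Copeland scores (wins − losses):
  Delta: 4 − 0 = 4
  Citadel: 1 − 3 = -2
  Juno: 3 − 1 = 2
  Iris: 2 − 2 = 0
  Granite: 0 − 4 = -4
Delta has the best Copeland score.

Delta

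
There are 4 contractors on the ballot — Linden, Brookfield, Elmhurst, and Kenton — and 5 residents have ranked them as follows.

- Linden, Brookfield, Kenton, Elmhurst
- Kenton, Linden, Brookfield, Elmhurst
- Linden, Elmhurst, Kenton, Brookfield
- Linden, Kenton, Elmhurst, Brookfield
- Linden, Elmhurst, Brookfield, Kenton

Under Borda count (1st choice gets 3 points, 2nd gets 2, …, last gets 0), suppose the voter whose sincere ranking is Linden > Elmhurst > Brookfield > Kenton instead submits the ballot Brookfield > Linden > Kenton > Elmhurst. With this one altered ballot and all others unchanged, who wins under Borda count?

Linden

Borda totals with the altered ballot: Linden 13, Brookfield 6, Elmhurst 3, Kenton 8.
The winner is unchanged: still Linden.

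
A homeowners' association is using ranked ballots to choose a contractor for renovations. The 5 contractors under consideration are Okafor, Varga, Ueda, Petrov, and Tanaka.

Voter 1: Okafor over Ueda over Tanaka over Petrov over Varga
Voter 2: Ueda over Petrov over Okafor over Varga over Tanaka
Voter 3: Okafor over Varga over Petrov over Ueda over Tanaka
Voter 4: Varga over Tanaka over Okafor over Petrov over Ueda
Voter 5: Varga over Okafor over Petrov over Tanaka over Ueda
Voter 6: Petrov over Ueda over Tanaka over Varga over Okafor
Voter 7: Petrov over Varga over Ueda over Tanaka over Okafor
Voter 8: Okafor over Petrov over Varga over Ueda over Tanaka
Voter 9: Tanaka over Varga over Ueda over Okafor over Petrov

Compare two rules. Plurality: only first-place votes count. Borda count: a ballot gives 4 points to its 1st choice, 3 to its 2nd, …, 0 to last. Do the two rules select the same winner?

No

Plurality first-place counts: Okafor 3, Varga 2, Ueda 1, Petrov 2, Tanaka 1 → Okafor.
Borda totals: Okafor 20, Varga 21, Ueda 16, Petrov 20, Tanaka 13 → Varga.
The two rules disagree: plurality picks Okafor, Borda picks Varga.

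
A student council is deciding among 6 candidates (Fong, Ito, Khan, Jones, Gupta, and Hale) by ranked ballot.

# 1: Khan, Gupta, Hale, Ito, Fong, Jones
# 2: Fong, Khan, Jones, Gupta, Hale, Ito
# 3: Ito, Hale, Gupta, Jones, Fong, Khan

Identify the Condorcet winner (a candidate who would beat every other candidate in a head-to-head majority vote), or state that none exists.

Head-to-head results (3 voters total):
Fong vs Ito: Ito wins 2–1.
Fong vs Khan: Fong wins 2–1.
Fong vs Jones: Fong wins 2–1.
Fong vs Gupta: Gupta wins 2–1.
Fong vs Hale: Hale wins 2–1.
Ito vs Khan: Khan wins 2–1.
Ito vs Jones: Ito wins 2–1.
Ito vs Gupta: Gupta wins 2–1.
Ito vs Hale: Hale wins 2–1.
Khan vs Jones: Khan wins 2–1.
Khan vs Gupta: Khan wins 2–1.
Khan vs Hale: Khan wins 2–1.
Jones vs Gupta: Gupta wins 2–1.
Jones vs Hale: Hale wins 2–1.
Gupta vs Hale: Gupta wins 2–1.
No candidate beats all others: Fong beats Khan beats Ito beats Fong, a majority cycle.

There is no Condorcet winner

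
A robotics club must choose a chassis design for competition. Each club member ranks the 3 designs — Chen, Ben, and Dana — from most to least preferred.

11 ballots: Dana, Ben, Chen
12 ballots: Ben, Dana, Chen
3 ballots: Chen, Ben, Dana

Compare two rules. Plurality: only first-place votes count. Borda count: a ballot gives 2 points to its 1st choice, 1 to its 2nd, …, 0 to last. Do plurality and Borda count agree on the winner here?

Yes

Plurality first-place counts: Chen 3, Ben 12, Dana 11 → Ben.
Borda totals: Chen 6, Ben 38, Dana 34 → Ben.
The two rules agree on Ben.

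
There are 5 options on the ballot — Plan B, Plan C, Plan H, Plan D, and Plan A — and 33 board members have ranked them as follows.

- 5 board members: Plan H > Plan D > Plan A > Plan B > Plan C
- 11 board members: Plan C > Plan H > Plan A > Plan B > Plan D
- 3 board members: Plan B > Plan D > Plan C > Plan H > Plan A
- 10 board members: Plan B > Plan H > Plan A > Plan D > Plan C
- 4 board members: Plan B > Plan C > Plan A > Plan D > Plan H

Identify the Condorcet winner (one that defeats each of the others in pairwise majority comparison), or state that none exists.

Plan B

Head-to-head results (33 voters total):
Plan B vs Plan C: Plan B wins 22–11.
Plan B vs Plan H: Plan B wins 17–16.
Plan B vs Plan D: Plan B wins 28–5.
Plan B vs Plan A: Plan B wins 17–16.
Plan C vs Plan H: Plan C wins 18–15.
Plan C vs Plan D: Plan D wins 18–15.
Plan C vs Plan A: Plan C wins 18–15.
Plan H vs Plan D: Plan H wins 26–7.
Plan H vs Plan A: Plan H wins 29–4.
Plan D vs Plan A: Plan A wins 25–8.
Plan B beats each rival — Plan C (22–11), Plan H (17–16), Plan D (28–5), Plan A (17–16) — so Plan B is the Condorcet winner.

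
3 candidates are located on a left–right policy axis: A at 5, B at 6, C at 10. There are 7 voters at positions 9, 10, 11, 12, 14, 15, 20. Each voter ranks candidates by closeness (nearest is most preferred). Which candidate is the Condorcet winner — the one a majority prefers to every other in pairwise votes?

With single-peaked preferences on a line, the Condorcet winner is the candidate closest to the median voter.
The median voter (position 12) is closest to C at 10.
Check: C vs A — voters closer to C: 7 of 7.

C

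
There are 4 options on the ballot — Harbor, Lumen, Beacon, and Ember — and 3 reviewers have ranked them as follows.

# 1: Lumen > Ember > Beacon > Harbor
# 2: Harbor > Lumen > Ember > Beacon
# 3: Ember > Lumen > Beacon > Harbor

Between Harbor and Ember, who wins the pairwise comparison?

Ember

Ballots ranking Harbor above Ember: 1.
Ballots ranking Ember above Harbor: 2.
Ember wins the head-to-head, 2–1.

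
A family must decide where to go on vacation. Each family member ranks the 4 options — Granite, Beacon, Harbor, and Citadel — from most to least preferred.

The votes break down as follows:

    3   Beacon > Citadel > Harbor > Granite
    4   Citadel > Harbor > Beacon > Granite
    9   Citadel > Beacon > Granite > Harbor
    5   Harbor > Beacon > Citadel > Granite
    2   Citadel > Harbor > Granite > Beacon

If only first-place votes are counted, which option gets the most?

First-place vote totals:
  Granite: 0
  Beacon: 3
  Harbor: 5
  Citadel: 15
Citadel has the most first-place votes.

Citadel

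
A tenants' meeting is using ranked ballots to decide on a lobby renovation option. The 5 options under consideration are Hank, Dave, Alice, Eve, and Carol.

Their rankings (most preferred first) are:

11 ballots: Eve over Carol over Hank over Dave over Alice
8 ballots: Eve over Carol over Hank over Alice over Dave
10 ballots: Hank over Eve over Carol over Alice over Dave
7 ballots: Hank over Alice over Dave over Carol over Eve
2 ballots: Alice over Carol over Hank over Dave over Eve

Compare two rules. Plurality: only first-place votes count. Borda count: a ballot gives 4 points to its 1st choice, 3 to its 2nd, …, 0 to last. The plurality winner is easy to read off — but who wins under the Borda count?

Hank

Plurality first-place counts: Hank 17, Dave 0, Alice 2, Eve 19, Carol 0 → Eve.
Borda totals: Hank 110, Dave 27, Alice 47, Eve 106, Carol 90 → Hank.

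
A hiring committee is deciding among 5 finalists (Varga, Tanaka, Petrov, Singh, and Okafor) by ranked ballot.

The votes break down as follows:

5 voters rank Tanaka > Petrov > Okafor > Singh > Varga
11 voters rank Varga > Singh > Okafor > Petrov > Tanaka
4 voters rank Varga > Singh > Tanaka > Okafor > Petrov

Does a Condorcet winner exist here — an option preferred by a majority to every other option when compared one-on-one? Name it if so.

Head-to-head results (20 voters total):
Varga vs Tanaka: Varga wins 15–5.
Varga vs Petrov: Varga wins 15–5.
Varga vs Singh: Varga wins 15–5.
Varga vs Okafor: Varga wins 15–5.
Tanaka vs Petrov: Petrov wins 11–9.
Tanaka vs Singh: Singh wins 15–5.
Tanaka vs Okafor: Okafor wins 11–9.
Petrov vs Singh: Singh wins 15–5.
Petrov vs Okafor: Okafor wins 15–5.
Singh vs Okafor: Singh wins 15–5.
Varga beats each rival — Tanaka (15–5), Petrov (15–5), Singh (15–5), Okafor (15–5) — so Varga is the Condorcet winner.

Varga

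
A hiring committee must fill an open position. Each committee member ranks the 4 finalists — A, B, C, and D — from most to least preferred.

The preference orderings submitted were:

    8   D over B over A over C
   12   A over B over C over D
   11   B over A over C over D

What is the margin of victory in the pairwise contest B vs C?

Ballots ranking B above C: 8+12+11 = 31.
Ballots ranking C above B: 0.
B wins 31–0, a margin of 31.

31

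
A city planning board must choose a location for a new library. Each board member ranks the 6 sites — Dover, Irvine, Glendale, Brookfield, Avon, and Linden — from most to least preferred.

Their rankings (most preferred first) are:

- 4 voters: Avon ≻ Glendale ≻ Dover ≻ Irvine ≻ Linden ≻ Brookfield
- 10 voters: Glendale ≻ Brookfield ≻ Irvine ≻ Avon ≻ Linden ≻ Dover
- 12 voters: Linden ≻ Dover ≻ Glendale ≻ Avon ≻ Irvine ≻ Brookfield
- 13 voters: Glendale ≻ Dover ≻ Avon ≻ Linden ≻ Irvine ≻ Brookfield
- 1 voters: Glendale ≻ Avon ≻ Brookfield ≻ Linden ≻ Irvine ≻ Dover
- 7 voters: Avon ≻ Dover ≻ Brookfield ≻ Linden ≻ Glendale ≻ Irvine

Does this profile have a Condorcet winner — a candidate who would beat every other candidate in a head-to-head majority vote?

Head-to-head results (47 voters total):
Dover vs Irvine: Dover wins 36–11.
Dover vs Glendale: Glendale wins 28–19.
Dover vs Brookfield: Dover wins 36–11.
Dover vs Avon: Dover wins 25–22.
Dover vs Linden: Dover wins 24–23.
Irvine vs Glendale: Glendale wins 47–0.
Irvine vs Brookfield: Irvine wins 29–18.
Irvine vs Avon: Avon wins 37–10.
Irvine vs Linden: Linden wins 33–14.
Glendale vs Brookfield: Glendale wins 40–7.
Glendale vs Avon: Glendale wins 36–11.
Glendale vs Linden: Glendale wins 28–19.
Brookfield vs Avon: Avon wins 37–10.
Brookfield vs Linden: Linden wins 29–18.
Avon vs Linden: Avon wins 35–12.
Glendale beats each rival — Dover (28–19), Irvine (47–0), Brookfield (40–7), Avon (36–11), Linden (28–19) — so Glendale is the Condorcet winner.

Yes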